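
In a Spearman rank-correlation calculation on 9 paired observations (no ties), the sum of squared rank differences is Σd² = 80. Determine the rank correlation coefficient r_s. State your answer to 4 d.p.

0.3333

ρ = 1 − 6Σd² / [n(n²−1)] = 1 − 6×80 / (9×80)
  = 1 − 480/720 = 1 − 0.66667 ≈ 0.3333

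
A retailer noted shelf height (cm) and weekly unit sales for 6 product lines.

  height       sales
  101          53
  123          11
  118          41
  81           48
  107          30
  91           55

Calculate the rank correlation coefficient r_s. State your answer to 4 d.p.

-0.7714

Rank height: 3, 6, 5, 1, 4, 2
Rank sales: 5, 1, 3, 4, 2, 6
d = rank(height) − rank(sales): -2, 5, 2, -3, 2, -4; Σd² = 62
ρ = 1 − 6Σd² / [n(n²−1)] = 1 − 6×62 / (6×35) = 1 − 372/210 ≈ -0.7714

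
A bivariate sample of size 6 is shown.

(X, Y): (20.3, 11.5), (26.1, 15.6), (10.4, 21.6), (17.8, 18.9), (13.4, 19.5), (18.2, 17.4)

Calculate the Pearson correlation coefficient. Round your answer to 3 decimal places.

-0.725

n = 6, ΣX = 106.2, ΣY = 104.5, ΣX² = 2029.1, ΣY² = 1882.39, ΣXY = 1779.65
nΣXY − ΣXΣY = 10677.9 − 11097.9 = -420
nΣX² − (ΣX)² = 12174.6 − 11278.44 = 896.16; nΣY² − (ΣY)² = 11294.34 − 10920.25 = 374.09
r = -420 / √(896.16 × 374.09) = -420 / 579.0030 ≈ -0.725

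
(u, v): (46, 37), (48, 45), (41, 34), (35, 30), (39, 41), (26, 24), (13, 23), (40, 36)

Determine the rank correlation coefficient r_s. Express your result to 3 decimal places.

Rank u: 7, 8, 6, 3, 4, 2, 1, 5
Rank v: 6, 8, 4, 3, 7, 2, 1, 5
d = rank(u) − rank(v): 1, 0, 2, 0, -3, 0, 0, 0; Σd² = 14
ρ = 1 − 6Σd² / [n(n²−1)] = 1 − 6×14 / (8×63) = 1 − 84/504 ≈ 0.833

0.833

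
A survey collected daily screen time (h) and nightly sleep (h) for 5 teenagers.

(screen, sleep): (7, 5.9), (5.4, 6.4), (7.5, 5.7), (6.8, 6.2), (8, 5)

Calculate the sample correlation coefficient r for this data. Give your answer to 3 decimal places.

-0.886

n = 5, Σx = 34.7, Σy = 29.2, Σx² = 244.65, Σy² = 171.7, Σxy = 200.77
nΣxy − ΣxΣy = 1003.85 − 1013.24 = -9.39
nΣx² − (Σx)² = 1223.25 − 1204.09 = 19.16; nΣy² − (Σy)² = 858.5 − 852.64 = 5.86
r = -9.39 / √(19.16 × 5.86) = -9.39 / 10.5961 ≈ -0.886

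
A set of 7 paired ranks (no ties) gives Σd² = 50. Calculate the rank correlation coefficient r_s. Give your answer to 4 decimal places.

0.1071

ρ = 1 − 6Σd² / [n(n²−1)] = 1 − 6×50 / (7×48)
  = 1 − 300/336 = 1 − 0.89286 ≈ 0.1071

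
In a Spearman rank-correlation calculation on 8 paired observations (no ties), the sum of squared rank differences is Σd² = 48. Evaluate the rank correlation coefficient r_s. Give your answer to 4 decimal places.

0.4286

ρ = 1 − 6Σd² / [n(n²−1)] = 1 − 6×48 / (8×63)
  = 1 − 288/504 = 1 − 0.57143 ≈ 0.4286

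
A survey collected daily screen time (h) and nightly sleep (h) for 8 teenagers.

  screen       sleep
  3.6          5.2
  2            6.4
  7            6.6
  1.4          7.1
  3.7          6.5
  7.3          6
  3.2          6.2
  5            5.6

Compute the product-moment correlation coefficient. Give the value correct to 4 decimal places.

-0.2768

n = 8, Σx = 33.2, Σy = 49.6, Σx² = 170.14, Σy² = 310.02, Σxy = 203.35
nΣxy − ΣxΣy = 1626.8 − 1646.72 = -19.92
nΣx² − (Σx)² = 1361.12 − 1102.24 = 258.88; nΣy² − (Σy)² = 2480.16 − 2460.16 = 20
r = -19.92 / √(258.88 × 20) = -19.92 / 71.9555 ≈ -0.2768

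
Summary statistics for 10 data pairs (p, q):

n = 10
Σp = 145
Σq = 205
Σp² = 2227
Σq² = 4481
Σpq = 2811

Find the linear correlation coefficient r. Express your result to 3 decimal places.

r = (nΣpq − ΣpΣq) / √[(nΣp² − (Σp)²)(nΣq² − (Σq)²)]
Numerator: 10×2811 − 145×205 = -1615
Denominator: √[(22270 − 21025)(44810 − 42025)] = √[1245 × 2785] = 1862.0755
r = -1615 / 1862.0755 ≈ -0.867

-0.867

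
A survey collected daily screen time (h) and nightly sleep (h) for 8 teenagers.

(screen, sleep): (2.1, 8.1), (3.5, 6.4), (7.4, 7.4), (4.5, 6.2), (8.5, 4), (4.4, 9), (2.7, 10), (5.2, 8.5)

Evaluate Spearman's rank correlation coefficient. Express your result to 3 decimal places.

-0.524

Rank screen: 1, 3, 7, 5, 8, 4, 2, 6
Rank sleep: 5, 3, 4, 2, 1, 7, 8, 6
d = rank(screen) − rank(sleep): -4, 0, 3, 3, 7, -3, -6, 0; Σd² = 128
ρ = 1 − 6Σd² / [n(n²−1)] = 1 − 6×128 / (8×63) = 1 − 768/504 ≈ -0.524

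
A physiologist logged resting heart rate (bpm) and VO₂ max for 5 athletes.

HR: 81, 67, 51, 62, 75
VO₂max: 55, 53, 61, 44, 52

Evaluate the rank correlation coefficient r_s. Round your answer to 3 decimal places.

Rank HR: 5, 3, 1, 2, 4
Rank VO₂max: 4, 3, 5, 1, 2
d = rank(HR) − rank(VO₂max): 1, 0, -4, 1, 2; Σd² = 22
ρ = 1 − 6Σd² / [n(n²−1)] = 1 − 6×22 / (5×24) = 1 − 132/120 ≈ -0.100

-0.100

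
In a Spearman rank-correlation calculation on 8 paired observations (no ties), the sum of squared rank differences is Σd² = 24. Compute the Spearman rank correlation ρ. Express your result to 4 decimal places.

0.7143

ρ = 1 − 6Σd² / [n(n²−1)] = 1 − 6×24 / (8×63)
  = 1 − 144/504 = 1 − 0.28571 ≈ 0.7143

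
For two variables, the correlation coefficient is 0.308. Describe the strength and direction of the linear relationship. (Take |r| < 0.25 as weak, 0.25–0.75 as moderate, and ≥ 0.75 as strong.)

r = 0.308 > 0 so the relationship is positive.
|r| = 0.308, which falls in the moderate range.

moderate positive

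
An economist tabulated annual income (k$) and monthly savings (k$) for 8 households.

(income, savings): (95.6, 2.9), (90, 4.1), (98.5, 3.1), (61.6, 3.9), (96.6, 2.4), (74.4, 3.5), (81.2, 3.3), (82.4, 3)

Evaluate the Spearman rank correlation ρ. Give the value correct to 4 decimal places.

-0.5952

Rank income: 6, 5, 8, 1, 7, 2, 3, 4
Rank savings: 2, 8, 4, 7, 1, 6, 5, 3
d = rank(income) − rank(savings): 4, -3, 4, -6, 6, -4, -2, 1; Σd² = 134
ρ = 1 − 6Σd² / [n(n²−1)] = 1 − 6×134 / (8×63) = 1 − 804/504 ≈ -0.5952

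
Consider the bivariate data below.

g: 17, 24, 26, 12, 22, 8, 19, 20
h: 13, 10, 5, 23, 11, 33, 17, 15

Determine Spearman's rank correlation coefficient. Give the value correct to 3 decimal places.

Rank g: 3, 7, 8, 2, 6, 1, 4, 5
Rank h: 4, 2, 1, 7, 3, 8, 6, 5
d = rank(g) − rank(h): -1, 5, 7, -5, 3, -7, -2, 0; Σd² = 162
ρ = 1 − 6Σd² / [n(n²−1)] = 1 − 6×162 / (8×63) = 1 − 972/504 ≈ -0.929

-0.929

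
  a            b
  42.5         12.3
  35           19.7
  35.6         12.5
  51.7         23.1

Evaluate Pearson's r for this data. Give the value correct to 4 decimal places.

0.5287

n = 4, Σa = 164.8, Σb = 67.6, Σa² = 6971.5, Σb² = 1229.24, Σab = 2851.52
nΣab − ΣaΣb = 11406.08 − 11140.48 = 265.6
nΣa² − (Σa)² = 27886 − 27159.04 = 726.96; nΣb² − (Σb)² = 4916.96 − 4569.76 = 347.2
r = 265.6 / √(726.96 × 347.2) = 265.6 / 502.3948 ≈ 0.5287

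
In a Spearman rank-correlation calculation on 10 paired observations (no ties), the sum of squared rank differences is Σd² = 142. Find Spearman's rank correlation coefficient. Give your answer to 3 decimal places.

0.139

ρ = 1 − 6Σd² / [n(n²−1)] = 1 − 6×142 / (10×99)
  = 1 − 852/990 = 1 − 0.8606 ≈ 0.139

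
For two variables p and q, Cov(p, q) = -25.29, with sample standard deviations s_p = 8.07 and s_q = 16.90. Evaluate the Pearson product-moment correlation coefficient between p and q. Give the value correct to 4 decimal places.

-0.1854

r = Cov(p,q) / (s_p · s_q) = -25.29 / (8.07 × 16.90)
  = -25.29 / 136.3830 ≈ -0.1854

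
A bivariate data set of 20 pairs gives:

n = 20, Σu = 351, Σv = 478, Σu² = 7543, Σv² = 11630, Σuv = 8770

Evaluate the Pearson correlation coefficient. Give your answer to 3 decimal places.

0.714

r = (nΣuv − ΣuΣv) / √[(nΣu² − (Σu)²)(nΣv² − (Σv)²)]
Numerator: 20×8770 − 351×478 = 7622
Denominator: √[(150860 − 123201)(232600 − 228484)] = √[27659 × 4116] = 10669.7912
r = 7622 / 10669.7912 ≈ 0.714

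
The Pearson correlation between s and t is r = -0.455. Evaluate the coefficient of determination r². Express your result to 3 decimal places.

r² = (-0.455)² = 0.207

0.207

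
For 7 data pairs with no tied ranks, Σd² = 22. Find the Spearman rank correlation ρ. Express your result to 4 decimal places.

0.6071

ρ = 1 − 6Σd² / [n(n²−1)] = 1 − 6×22 / (7×48)
  = 1 − 132/336 = 1 − 0.39286 ≈ 0.6071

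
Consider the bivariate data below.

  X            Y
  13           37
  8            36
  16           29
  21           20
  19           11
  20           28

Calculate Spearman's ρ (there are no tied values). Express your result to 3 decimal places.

-0.771

Rank X: 2, 1, 3, 6, 4, 5
Rank Y: 6, 5, 4, 2, 1, 3
d = rank(X) − rank(Y): -4, -4, -1, 4, 3, 2; Σd² = 62
ρ = 1 − 6Σd² / [n(n²−1)] = 1 − 6×62 / (6×35) = 1 − 372/210 ≈ -0.771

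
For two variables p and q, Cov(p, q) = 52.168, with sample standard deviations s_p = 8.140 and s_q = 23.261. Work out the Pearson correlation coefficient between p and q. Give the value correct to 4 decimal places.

0.2755

r = Cov(p,q) / (s_p · s_q) = 52.168 / (8.140 × 23.261)
  = 52.168 / 189.3445 ≈ 0.2755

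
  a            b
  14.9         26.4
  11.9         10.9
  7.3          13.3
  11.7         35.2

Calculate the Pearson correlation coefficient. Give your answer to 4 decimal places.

n = 4, Σa = 45.8, Σb = 85.8, Σa² = 553.8, Σb² = 2231.7, Σab = 1032
nΣab − ΣaΣb = 4128 − 3929.64 = 198.36
nΣa² − (Σa)² = 2215.2 − 2097.64 = 117.56; nΣb² − (Σb)² = 8926.8 − 7361.64 = 1565.16
r = 198.36 / √(117.56 × 1565.16) = 198.36 / 428.9525 ≈ 0.4624

0.4624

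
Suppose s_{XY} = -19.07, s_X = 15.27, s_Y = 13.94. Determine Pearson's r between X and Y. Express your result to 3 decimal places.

r = Cov(X,Y) / (s_X · s_Y) = -19.07 / (15.27 × 13.94)
  = -19.07 / 212.8638 ≈ -0.090

-0.090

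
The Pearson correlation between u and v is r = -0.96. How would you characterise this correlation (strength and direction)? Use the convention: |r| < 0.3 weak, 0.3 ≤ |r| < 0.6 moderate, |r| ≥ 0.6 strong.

strong negative

r = -0.96 < 0 so the relationship is negative.
|r| = 0.96, which falls in the strong range.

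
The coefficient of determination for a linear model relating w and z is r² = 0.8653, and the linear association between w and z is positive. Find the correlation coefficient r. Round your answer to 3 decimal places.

0.930

|r| = √0.8653 = 0.930
The association is positive, so r = 0.930.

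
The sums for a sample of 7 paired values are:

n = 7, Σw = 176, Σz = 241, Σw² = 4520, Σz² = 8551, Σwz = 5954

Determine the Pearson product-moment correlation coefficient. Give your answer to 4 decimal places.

-0.6796

r = (nΣwz − ΣwΣz) / √[(nΣw² − (Σw)²)(nΣz² − (Σz)²)]
Numerator: 7×5954 − 176×241 = -738
Denominator: √[(31640 − 30976)(59857 − 58081)] = √[664 × 1776] = 1085.9392
r = -738 / 1085.9392 ≈ -0.6796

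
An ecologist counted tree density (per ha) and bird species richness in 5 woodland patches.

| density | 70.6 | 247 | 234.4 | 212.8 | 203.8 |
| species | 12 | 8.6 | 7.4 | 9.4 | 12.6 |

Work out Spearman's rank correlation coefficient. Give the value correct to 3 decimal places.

Rank density: 1, 5, 4, 3, 2
Rank species: 4, 2, 1, 3, 5
d = rank(density) − rank(species): -3, 3, 3, 0, -3; Σd² = 36
ρ = 1 − 6Σd² / [n(n²−1)] = 1 − 6×36 / (5×24) = 1 − 216/120 ≈ -0.800

-0.800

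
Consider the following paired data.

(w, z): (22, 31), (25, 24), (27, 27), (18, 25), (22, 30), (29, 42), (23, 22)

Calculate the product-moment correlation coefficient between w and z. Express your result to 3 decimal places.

n = 7, Σw = 166, Σz = 201, Σw² = 4016, Σz² = 6039, Σwz = 4845
nΣwz − ΣwΣz = 33915 − 33366 = 549
nΣw² − (Σw)² = 28112 − 27556 = 556; nΣz² − (Σz)² = 42273 − 40401 = 1872
r = 549 / √(556 × 1872) = 549 / 1020.2117 ≈ 0.538

0.538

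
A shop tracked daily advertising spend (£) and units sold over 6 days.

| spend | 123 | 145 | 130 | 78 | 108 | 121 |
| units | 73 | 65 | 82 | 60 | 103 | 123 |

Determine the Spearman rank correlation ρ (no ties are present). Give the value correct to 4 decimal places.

Rank spend: 4, 6, 5, 1, 2, 3
Rank units: 3, 2, 4, 1, 5, 6
d = rank(spend) − rank(units): 1, 4, 1, 0, -3, -3; Σd² = 36
ρ = 1 − 6Σd² / [n(n²−1)] = 1 − 6×36 / (6×35) = 1 − 216/210 ≈ -0.0286

-0.0286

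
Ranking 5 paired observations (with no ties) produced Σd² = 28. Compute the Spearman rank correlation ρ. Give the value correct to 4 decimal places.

ρ = 1 − 6Σd² / [n(n²−1)] = 1 − 6×28 / (5×24)
  = 1 − 168/120 = 1 − 1.40000 ≈ -0.4000

-0.4000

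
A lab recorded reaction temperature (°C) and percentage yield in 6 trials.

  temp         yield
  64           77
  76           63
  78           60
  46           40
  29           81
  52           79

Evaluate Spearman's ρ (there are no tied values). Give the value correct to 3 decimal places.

Rank temp: 4, 5, 6, 2, 1, 3
Rank yield: 4, 3, 2, 1, 6, 5
d = rank(temp) − rank(yield): 0, 2, 4, 1, -5, -2; Σd² = 50
ρ = 1 − 6Σd² / [n(n²−1)] = 1 − 6×50 / (6×35) = 1 − 300/210 ≈ -0.429

-0.429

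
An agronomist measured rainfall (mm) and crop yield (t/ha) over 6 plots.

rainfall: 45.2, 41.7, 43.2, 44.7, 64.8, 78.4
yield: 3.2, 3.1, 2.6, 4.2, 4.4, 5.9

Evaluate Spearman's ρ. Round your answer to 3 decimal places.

0.886

Rank rainfall: 4, 1, 2, 3, 5, 6
Rank yield: 3, 2, 1, 4, 5, 6
d = rank(rainfall) − rank(yield): 1, -1, 1, -1, 0, 0; Σd² = 4
ρ = 1 − 6Σd² / [n(n²−1)] = 1 − 6×4 / (6×35) = 1 − 24/210 ≈ 0.886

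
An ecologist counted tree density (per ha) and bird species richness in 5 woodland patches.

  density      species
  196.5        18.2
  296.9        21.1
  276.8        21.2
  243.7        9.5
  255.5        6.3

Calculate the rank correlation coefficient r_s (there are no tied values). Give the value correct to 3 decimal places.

Rank density: 1, 5, 4, 2, 3
Rank species: 3, 4, 5, 2, 1
d = rank(density) − rank(species): -2, 1, -1, 0, 2; Σd² = 10
ρ = 1 − 6Σd² / [n(n²−1)] = 1 − 6×10 / (5×24) = 1 − 60/120 ≈ 0.500

0.500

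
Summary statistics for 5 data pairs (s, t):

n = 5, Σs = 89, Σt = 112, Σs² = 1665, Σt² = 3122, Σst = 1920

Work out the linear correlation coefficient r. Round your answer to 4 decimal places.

r = (nΣst − ΣsΣt) / √[(nΣs² − (Σs)²)(nΣt² − (Σt)²)]
Numerator: 5×1920 − 89×112 = -368
Denominator: √[(8325 − 7921)(15610 − 12544)] = √[404 × 3066] = 1112.9528
r = -368 / 1112.9528 ≈ -0.3307

-0.3307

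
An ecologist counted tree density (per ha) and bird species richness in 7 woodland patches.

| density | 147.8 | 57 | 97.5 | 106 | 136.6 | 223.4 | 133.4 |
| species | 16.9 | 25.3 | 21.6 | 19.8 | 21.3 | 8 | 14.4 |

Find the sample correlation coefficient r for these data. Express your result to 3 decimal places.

-0.926

n = 7, Σx = 901.7, Σy = 127.3, Σx² = 132198.77, Σy² = 2509.35, Σxy = 14762.46
nΣxy − ΣxΣy = 103337.22 − 114786.41 = -11449.19
nΣx² − (Σx)² = 925391.39 − 813062.89 = 112328.5; nΣy² − (Σy)² = 17565.45 − 16205.29 = 1360.16
r = -11449.19 / √(112328.5 × 1360.16) = -11449.19 / 12360.6121 ≈ -0.926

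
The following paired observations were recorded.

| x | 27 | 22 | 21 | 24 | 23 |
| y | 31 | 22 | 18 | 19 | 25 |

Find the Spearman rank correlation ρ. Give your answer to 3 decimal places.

Rank x: 5, 2, 1, 4, 3
Rank y: 5, 3, 1, 2, 4
d = rank(x) − rank(y): 0, -1, 0, 2, -1; Σd² = 6
ρ = 1 − 6Σd² / [n(n²−1)] = 1 − 6×6 / (5×24) = 1 − 36/120 ≈ 0.700

0.700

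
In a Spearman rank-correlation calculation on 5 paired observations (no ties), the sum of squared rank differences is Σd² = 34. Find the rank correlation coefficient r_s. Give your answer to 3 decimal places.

ρ = 1 − 6Σd² / [n(n²−1)] = 1 − 6×34 / (5×24)
  = 1 − 204/120 = 1 − 1.7000 ≈ -0.700

-0.700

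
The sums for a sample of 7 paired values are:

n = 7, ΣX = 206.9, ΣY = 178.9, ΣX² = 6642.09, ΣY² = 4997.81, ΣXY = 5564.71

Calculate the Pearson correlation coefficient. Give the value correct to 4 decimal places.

r = (nΣXY − ΣXΣY) / √[(nΣX² − (ΣX)²)(nΣY² − (ΣY)²)]
Numerator: 7×5564.71 − 206.9×178.9 = 1938.56
Denominator: √[(46494.63 − 42807.61)(34984.67 − 32005.21)] = √[3687.02 × 2979.46] = 3314.4123
r = 1938.56 / 3314.4123 ≈ 0.5849

0.5849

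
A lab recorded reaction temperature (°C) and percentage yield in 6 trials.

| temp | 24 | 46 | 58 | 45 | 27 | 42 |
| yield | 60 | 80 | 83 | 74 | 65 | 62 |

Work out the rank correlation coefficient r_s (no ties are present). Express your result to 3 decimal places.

0.943

Rank temp: 1, 5, 6, 4, 2, 3
Rank yield: 1, 5, 6, 4, 3, 2
d = rank(temp) − rank(yield): 0, 0, 0, 0, -1, 1; Σd² = 2
ρ = 1 − 6Σd² / [n(n²−1)] = 1 − 6×2 / (6×35) = 1 − 12/210 ≈ 0.943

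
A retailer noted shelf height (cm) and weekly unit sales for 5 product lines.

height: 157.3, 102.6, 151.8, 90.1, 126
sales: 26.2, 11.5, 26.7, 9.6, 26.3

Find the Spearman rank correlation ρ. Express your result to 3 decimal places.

Rank height: 5, 2, 4, 1, 3
Rank sales: 3, 2, 5, 1, 4
d = rank(height) − rank(sales): 2, 0, -1, 0, -1; Σd² = 6
ρ = 1 − 6Σd² / [n(n²−1)] = 1 − 6×6 / (5×24) = 1 − 36/120 ≈ 0.700

0.700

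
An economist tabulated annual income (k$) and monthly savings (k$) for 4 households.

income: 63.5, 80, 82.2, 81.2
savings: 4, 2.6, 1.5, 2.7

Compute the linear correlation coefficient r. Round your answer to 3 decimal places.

-0.886

n = 4, Σx = 306.9, Σy = 10.8, Σx² = 23782.53, Σy² = 32.3, Σxy = 804.54
nΣxy − ΣxΣy = 3218.16 − 3314.52 = -96.36
nΣx² − (Σx)² = 95130.12 − 94187.61 = 942.51; nΣy² − (Σy)² = 129.2 − 116.64 = 12.56
r = -96.36 / √(942.51 × 12.56) = -96.36 / 108.8022 ≈ -0.886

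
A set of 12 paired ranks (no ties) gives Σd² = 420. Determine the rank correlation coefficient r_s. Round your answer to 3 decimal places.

-0.469

ρ = 1 − 6Σd² / [n(n²−1)] = 1 − 6×420 / (12×143)
  = 1 − 2520/1716 = 1 − 1.4685 ≈ -0.469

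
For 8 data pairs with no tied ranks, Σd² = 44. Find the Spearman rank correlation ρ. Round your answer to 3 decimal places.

ρ = 1 − 6Σd² / [n(n²−1)] = 1 − 6×44 / (8×63)
  = 1 − 264/504 = 1 − 0.5238 ≈ 0.476

0.476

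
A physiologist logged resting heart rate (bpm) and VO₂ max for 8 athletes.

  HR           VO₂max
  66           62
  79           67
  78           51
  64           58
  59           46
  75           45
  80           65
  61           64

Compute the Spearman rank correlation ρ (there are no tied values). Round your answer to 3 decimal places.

0.452

Rank HR: 4, 7, 6, 3, 1, 5, 8, 2
Rank VO₂max: 5, 8, 3, 4, 2, 1, 7, 6
d = rank(HR) − rank(VO₂max): -1, -1, 3, -1, -1, 4, 1, -4; Σd² = 46
ρ = 1 − 6Σd² / [n(n²−1)] = 1 − 6×46 / (8×63) = 1 − 276/504 ≈ 0.452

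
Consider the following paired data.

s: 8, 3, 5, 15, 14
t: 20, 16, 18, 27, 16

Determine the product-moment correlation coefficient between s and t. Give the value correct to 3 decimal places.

n = 5, Σs = 45, Σt = 97, Σs² = 519, Σt² = 1965, Σst = 927
nΣst − ΣsΣt = 4635 − 4365 = 270
nΣs² − (Σs)² = 2595 − 2025 = 570; nΣt² − (Σt)² = 9825 − 9409 = 416
r = 270 / √(570 × 416) = 270 / 486.9497 ≈ 0.554

0.554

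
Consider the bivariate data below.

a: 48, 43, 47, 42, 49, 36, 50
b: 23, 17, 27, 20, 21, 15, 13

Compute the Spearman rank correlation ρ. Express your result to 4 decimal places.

Rank a: 5, 3, 4, 2, 6, 1, 7
Rank b: 6, 3, 7, 4, 5, 2, 1
d = rank(a) − rank(b): -1, 0, -3, -2, 1, -1, 6; Σd² = 52
ρ = 1 − 6Σd² / [n(n²−1)] = 1 − 6×52 / (7×48) = 1 − 312/336 ≈ 0.0714

0.0714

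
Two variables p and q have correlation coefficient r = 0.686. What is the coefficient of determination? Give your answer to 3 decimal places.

r² = (0.686)² = 0.471

0.471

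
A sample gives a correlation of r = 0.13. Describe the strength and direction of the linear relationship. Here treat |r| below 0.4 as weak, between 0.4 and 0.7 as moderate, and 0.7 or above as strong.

weak positive

r = 0.13 > 0 so the relationship is positive.
|r| = 0.13, which falls in the weak range.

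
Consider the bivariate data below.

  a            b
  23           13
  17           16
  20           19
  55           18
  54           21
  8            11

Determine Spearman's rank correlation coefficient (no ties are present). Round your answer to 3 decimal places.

0.600

Rank a: 4, 2, 3, 6, 5, 1
Rank b: 2, 3, 5, 4, 6, 1
d = rank(a) − rank(b): 2, -1, -2, 2, -1, 0; Σd² = 14
ρ = 1 − 6Σd² / [n(n²−1)] = 1 − 6×14 / (6×35) = 1 − 84/210 ≈ 0.600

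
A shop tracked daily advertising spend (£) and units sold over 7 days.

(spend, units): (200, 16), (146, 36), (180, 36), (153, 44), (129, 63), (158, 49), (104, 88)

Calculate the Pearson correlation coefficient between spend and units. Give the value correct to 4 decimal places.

n = 7, Σx = 1070, Σy = 332, Σx² = 169546, Σy² = 18898, Σxy = 46689
nΣxy − ΣxΣy = 326823 − 355240 = -28417
nΣx² − (Σx)² = 1186822 − 1144900 = 41922; nΣy² − (Σy)² = 132286 − 110224 = 22062
r = -28417 / √(41922 × 22062) = -28417 / 30411.8918 ≈ -0.9344

-0.9344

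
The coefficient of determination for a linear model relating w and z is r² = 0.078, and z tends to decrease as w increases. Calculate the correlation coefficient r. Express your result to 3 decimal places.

|r| = √0.078 = 0.279
The association is negative, so r = −0.279.

-0.279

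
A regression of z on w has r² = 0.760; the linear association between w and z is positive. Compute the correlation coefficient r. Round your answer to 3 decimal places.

0.872

|r| = √0.760 = 0.872
The association is positive, so r = 0.872.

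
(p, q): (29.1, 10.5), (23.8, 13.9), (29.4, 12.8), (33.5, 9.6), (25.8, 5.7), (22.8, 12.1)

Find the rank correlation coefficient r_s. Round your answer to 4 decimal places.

Rank p: 4, 2, 5, 6, 3, 1
Rank q: 3, 6, 5, 2, 1, 4
d = rank(p) − rank(q): 1, -4, 0, 4, 2, -3; Σd² = 46
ρ = 1 − 6Σd² / [n(n²−1)] = 1 − 6×46 / (6×35) = 1 − 276/210 ≈ -0.3143

-0.3143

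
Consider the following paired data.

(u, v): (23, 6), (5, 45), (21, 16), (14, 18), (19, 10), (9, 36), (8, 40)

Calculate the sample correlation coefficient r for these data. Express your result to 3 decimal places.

-0.962

n = 7, Σu = 99, Σv = 171, Σu² = 1697, Σv² = 5637, Σuv = 1785
nΣuv − ΣuΣv = 12495 − 16929 = -4434
nΣu² − (Σu)² = 11879 − 9801 = 2078; nΣv² − (Σv)² = 39459 − 29241 = 10218
r = -4434 / √(2078 × 10218) = -4434 / 4607.9284 ≈ -0.962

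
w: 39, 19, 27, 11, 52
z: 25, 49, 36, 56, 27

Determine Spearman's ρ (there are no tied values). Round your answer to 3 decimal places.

-0.900

Rank w: 4, 2, 3, 1, 5
Rank z: 1, 4, 3, 5, 2
d = rank(w) − rank(z): 3, -2, 0, -4, 3; Σd² = 38
ρ = 1 − 6Σd² / [n(n²−1)] = 1 − 6×38 / (5×24) = 1 − 228/120 ≈ -0.900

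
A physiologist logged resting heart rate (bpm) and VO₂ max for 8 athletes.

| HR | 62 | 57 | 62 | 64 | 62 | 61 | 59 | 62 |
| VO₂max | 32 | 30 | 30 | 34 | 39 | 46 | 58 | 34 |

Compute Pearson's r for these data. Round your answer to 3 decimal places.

-0.250

n = 8, Σx = 489, Σy = 303, Σx² = 29923, Σy² = 12137, Σxy = 18484
nΣxy − ΣxΣy = 147872 − 148167 = -295
nΣx² − (Σx)² = 239384 − 239121 = 263; nΣy² − (Σy)² = 97096 − 91809 = 5287
r = -295 / √(263 × 5287) = -295 / 1179.1866 ≈ -0.250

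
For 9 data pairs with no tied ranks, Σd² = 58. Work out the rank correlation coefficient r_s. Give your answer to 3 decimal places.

ρ = 1 − 6Σd² / [n(n²−1)] = 1 − 6×58 / (9×80)
  = 1 − 348/720 = 1 − 0.4833 ≈ 0.517

0.517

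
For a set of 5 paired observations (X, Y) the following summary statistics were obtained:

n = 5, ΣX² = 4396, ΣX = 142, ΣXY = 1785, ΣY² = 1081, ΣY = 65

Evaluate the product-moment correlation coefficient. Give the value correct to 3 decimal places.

r = (nΣXY − ΣXΣY) / √[(nΣX² − (ΣX)²)(nΣY² − (ΣY)²)]
Numerator: 5×1785 − 142×65 = -305
Denominator: √[(21980 − 20164)(5405 − 4225)] = √[1816 × 1180] = 1463.8579
r = -305 / 1463.8579 ≈ -0.208

-0.208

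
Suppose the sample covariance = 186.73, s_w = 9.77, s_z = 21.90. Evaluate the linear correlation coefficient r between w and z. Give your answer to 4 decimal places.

0.8727

r = Cov(w,z) / (s_w · s_z) = 186.73 / (9.77 × 21.90)
  = 186.73 / 213.9630 ≈ 0.8727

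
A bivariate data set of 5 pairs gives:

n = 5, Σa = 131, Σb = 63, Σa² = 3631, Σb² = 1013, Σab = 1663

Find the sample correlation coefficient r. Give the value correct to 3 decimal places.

0.059

r = (nΣab − ΣaΣb) / √[(nΣa² − (Σa)²)(nΣb² − (Σb)²)]
Numerator: 5×1663 − 131×63 = 62
Denominator: √[(18155 − 17161)(5065 − 3969)] = √[994 × 1096] = 1043.7548
r = 62 / 1043.7548 ≈ 0.059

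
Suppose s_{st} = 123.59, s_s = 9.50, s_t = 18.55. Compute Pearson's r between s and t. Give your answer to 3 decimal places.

0.701

r = Cov(s,t) / (s_s · s_t) = 123.59 / (9.50 × 18.55)
  = 123.59 / 176.2250 ≈ 0.701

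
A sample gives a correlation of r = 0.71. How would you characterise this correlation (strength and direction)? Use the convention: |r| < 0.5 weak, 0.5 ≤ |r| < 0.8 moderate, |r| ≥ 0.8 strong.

moderate positive

r = 0.71 > 0 so the relationship is positive.
|r| = 0.71, which falls in the moderate range.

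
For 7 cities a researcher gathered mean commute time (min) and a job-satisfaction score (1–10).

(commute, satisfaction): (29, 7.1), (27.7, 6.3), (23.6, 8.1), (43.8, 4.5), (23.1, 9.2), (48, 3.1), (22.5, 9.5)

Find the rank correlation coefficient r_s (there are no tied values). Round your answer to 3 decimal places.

Rank commute: 5, 4, 3, 6, 2, 7, 1
Rank satisfaction: 4, 3, 5, 2, 6, 1, 7
d = rank(commute) − rank(satisfaction): 1, 1, -2, 4, -4, 6, -6; Σd² = 110
ρ = 1 − 6Σd² / [n(n²−1)] = 1 − 6×110 / (7×48) = 1 − 660/336 ≈ -0.964

-0.964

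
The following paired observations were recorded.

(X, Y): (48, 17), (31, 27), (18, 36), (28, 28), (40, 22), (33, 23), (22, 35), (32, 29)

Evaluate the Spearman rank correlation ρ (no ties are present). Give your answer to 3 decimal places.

-0.929

Rank X: 8, 4, 1, 3, 7, 6, 2, 5
Rank Y: 1, 4, 8, 5, 2, 3, 7, 6
d = rank(X) − rank(Y): 7, 0, -7, -2, 5, 3, -5, -1; Σd² = 162
ρ = 1 − 6Σd² / [n(n²−1)] = 1 − 6×162 / (8×63) = 1 − 972/504 ≈ -0.929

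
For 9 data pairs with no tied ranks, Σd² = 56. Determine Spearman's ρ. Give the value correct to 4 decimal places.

0.5333

ρ = 1 − 6Σd² / [n(n²−1)] = 1 − 6×56 / (9×80)
  = 1 − 336/720 = 1 − 0.46667 ≈ 0.5333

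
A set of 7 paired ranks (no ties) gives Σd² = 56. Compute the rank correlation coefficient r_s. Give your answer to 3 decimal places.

ρ = 1 − 6Σd² / [n(n²−1)] = 1 − 6×56 / (7×48)
  = 1 − 336/336 = 1 − 1.0000 ≈ 0.000

0.000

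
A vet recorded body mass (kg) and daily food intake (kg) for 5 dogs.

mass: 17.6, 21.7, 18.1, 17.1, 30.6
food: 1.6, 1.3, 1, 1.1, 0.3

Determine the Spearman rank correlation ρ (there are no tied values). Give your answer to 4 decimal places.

-0.5000

Rank mass: 2, 4, 3, 1, 5
Rank food: 5, 4, 2, 3, 1
d = rank(mass) − rank(food): -3, 0, 1, -2, 4; Σd² = 30
ρ = 1 − 6Σd² / [n(n²−1)] = 1 − 6×30 / (5×24) = 1 − 180/120 ≈ -0.5000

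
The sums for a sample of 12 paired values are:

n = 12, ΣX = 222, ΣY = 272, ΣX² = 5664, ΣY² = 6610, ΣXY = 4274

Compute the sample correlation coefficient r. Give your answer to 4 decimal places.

-0.9110

r = (nΣXY − ΣXΣY) / √[(nΣX² − (ΣX)²)(nΣY² − (ΣY)²)]
Numerator: 12×4274 − 222×272 = -9096
Denominator: √[(67968 − 49284)(79320 − 73984)] = √[18684 × 5336] = 9984.8798
r = -9096 / 9984.8798 ≈ -0.9110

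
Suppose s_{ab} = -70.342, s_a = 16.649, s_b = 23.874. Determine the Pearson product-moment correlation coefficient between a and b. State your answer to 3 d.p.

r = Cov(a,b) / (s_a · s_b) = -70.342 / (16.649 × 23.874)
  = -70.342 / 397.4782 ≈ -0.177

-0.177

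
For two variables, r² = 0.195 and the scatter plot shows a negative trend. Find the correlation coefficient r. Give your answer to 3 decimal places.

|r| = √0.195 = 0.442
The association is negative, so r = −0.442.

-0.442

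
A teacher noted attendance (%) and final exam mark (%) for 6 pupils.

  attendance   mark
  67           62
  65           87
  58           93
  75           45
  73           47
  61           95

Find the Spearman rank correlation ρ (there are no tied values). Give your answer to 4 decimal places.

-0.9429

Rank attendance: 4, 3, 1, 6, 5, 2
Rank mark: 3, 4, 5, 1, 2, 6
d = rank(attendance) − rank(mark): 1, -1, -4, 5, 3, -4; Σd² = 68
ρ = 1 − 6Σd² / [n(n²−1)] = 1 − 6×68 / (6×35) = 1 − 408/210 ≈ -0.9429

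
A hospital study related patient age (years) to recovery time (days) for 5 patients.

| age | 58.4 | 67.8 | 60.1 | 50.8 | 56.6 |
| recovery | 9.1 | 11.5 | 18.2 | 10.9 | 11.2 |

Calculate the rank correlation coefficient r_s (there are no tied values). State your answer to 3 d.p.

0.600

Rank age: 3, 5, 4, 1, 2
Rank recovery: 1, 4, 5, 2, 3
d = rank(age) − rank(recovery): 2, 1, -1, -1, -1; Σd² = 8
ρ = 1 − 6Σd² / [n(n²−1)] = 1 − 6×8 / (5×24) = 1 − 48/120 ≈ 0.600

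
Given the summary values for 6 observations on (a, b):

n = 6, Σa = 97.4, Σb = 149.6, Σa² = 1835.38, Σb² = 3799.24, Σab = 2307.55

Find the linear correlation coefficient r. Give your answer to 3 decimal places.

r = (nΣab − ΣaΣb) / √[(nΣa² − (Σa)²)(nΣb² − (Σb)²)]
Numerator: 6×2307.55 − 97.4×149.6 = -725.74
Denominator: √[(11012.28 − 9486.76)(22795.44 − 22380.16)] = √[1525.52 × 415.28] = 795.9384
r = -725.74 / 795.9384 ≈ -0.912

-0.912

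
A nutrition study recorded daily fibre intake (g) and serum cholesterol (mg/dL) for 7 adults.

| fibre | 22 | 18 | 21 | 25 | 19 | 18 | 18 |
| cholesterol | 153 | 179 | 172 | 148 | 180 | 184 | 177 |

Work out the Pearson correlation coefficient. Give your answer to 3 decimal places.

-0.936

n = 7, Σx = 141, Σy = 1193, Σx² = 2883, Σy² = 204523, Σxy = 23818
nΣxy − ΣxΣy = 166726 − 168213 = -1487
nΣx² − (Σx)² = 20181 − 19881 = 300; nΣy² − (Σy)² = 1431661 − 1423249 = 8412
r = -1487 / √(300 × 8412) = -1487 / 1588.5843 ≈ -0.936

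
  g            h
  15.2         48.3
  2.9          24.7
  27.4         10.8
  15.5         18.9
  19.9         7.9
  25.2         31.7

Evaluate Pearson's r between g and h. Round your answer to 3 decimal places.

n = 6, Σg = 106.1, Σh = 142.3, Σg² = 2261.51, Σh² = 4484.13, Σgh = 2350.71
nΣgh − ΣgΣh = 14104.26 − 15098.03 = -993.77
nΣg² − (Σg)² = 13569.06 − 11257.21 = 2311.85; nΣh² − (Σh)² = 26904.78 − 20249.29 = 6655.49
r = -993.77 / √(2311.85 × 6655.49) = -993.77 / 3922.5622 ≈ -0.253

-0.253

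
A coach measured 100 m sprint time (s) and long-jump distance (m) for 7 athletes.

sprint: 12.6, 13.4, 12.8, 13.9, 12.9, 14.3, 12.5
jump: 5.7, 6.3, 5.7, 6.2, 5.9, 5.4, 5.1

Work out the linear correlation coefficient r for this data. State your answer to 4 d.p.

0.2859

n = 7, Σx = 92.4, Σy = 40.3, Σx² = 1222.52, Σy² = 233.09, Σxy = 532.46
nΣxy − ΣxΣy = 3727.22 − 3723.72 = 3.5
nΣx² − (Σx)² = 8557.64 − 8537.76 = 19.88; nΣy² − (Σy)² = 1631.63 − 1624.09 = 7.54
r = 3.5 / √(19.88 × 7.54) = 3.5 / 12.2432 ≈ 0.2859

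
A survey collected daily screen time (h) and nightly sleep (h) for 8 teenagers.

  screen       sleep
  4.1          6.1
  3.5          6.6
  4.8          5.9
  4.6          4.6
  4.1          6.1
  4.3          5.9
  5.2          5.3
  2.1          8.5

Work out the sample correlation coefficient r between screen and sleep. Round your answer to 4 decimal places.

-0.9151

n = 8, Σx = 32.7, Σy = 49, Σx² = 140.01, Σy² = 309.1, Σxy = 193.38
nΣxy − ΣxΣy = 1547.04 − 1602.3 = -55.26
nΣx² − (Σx)² = 1120.08 − 1069.29 = 50.79; nΣy² − (Σy)² = 2472.8 − 2401 = 71.8
r = -55.26 / √(50.79 × 71.8) = -55.26 / 60.3881 ≈ -0.9151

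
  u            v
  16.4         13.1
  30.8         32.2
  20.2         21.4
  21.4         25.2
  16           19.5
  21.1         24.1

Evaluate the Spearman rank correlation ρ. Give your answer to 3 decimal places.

0.943

Rank u: 2, 6, 3, 5, 1, 4
Rank v: 1, 6, 3, 5, 2, 4
d = rank(u) − rank(v): 1, 0, 0, 0, -1, 0; Σd² = 2
ρ = 1 − 6Σd² / [n(n²−1)] = 1 − 6×2 / (6×35) = 1 − 12/210 ≈ 0.943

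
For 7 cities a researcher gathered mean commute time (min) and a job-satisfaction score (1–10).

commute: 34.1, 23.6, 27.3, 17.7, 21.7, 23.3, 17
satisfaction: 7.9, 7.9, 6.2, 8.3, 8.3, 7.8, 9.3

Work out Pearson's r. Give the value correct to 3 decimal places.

n = 7, Σx = 164.7, Σy = 55.7, Σx² = 4081.13, Σy² = 448.37, Σxy = 1291.95
nΣxy − ΣxΣy = 9043.65 − 9173.79 = -130.14
nΣx² − (Σx)² = 28567.91 − 27126.09 = 1441.82; nΣy² − (Σy)² = 3138.59 − 3102.49 = 36.1
r = -130.14 / √(1441.82 × 36.1) = -130.14 / 228.1440 ≈ -0.570

-0.570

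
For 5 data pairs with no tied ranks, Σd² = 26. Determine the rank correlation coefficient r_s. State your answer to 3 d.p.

ρ = 1 − 6Σd² / [n(n²−1)] = 1 − 6×26 / (5×24)
  = 1 − 156/120 = 1 − 1.3000 ≈ -0.300

-0.300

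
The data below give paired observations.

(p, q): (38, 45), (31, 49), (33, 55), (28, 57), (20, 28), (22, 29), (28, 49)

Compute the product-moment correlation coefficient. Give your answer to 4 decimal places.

n = 7, Σp = 200, Σq = 312, Σp² = 5946, Σq² = 14726, Σpq = 9210
nΣpq − ΣpΣq = 64470 − 62400 = 2070
nΣp² − (Σp)² = 41622 − 40000 = 1622; nΣq² − (Σq)² = 103082 − 97344 = 5738
r = 2070 / √(1622 × 5738) = 2070 / 3050.7435 ≈ 0.6785

0.6785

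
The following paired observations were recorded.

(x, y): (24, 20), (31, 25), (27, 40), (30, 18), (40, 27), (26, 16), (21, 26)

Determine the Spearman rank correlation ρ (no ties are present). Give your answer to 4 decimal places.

Rank x: 2, 6, 4, 5, 7, 3, 1
Rank y: 3, 4, 7, 2, 6, 1, 5
d = rank(x) − rank(y): -1, 2, -3, 3, 1, 2, -4; Σd² = 44
ρ = 1 − 6Σd² / [n(n²−1)] = 1 − 6×44 / (7×48) = 1 − 264/336 ≈ 0.2143

0.2143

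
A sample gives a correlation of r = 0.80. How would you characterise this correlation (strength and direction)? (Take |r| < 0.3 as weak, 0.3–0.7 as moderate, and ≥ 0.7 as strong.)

strong positive

r = 0.80 > 0 so the relationship is positive.
|r| = 0.80, which falls in the strong range.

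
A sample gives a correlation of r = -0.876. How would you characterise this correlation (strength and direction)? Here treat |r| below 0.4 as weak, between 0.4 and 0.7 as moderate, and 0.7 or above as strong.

strong negative

r = -0.876 < 0 so the relationship is negative.
|r| = 0.876, which falls in the strong range.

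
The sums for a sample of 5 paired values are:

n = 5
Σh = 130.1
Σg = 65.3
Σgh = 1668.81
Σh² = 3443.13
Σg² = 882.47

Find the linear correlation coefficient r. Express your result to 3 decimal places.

-0.731

r = (nΣgh − ΣgΣh) / √[(nΣg² − (Σg)²)(nΣh² − (Σh)²)]
Numerator: 5×1668.81 − 65.3×130.1 = -151.48
Denominator: √[(4412.35 − 4264.09)(17215.65 − 16926.01)] = √[148.26 × 289.64] = 207.2246
r = -151.48 / 207.2246 ≈ -0.731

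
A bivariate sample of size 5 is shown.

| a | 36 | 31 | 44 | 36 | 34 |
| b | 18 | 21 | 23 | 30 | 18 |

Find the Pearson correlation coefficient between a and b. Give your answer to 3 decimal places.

0.220

n = 5, Σa = 181, Σb = 110, Σa² = 6645, Σb² = 2518, Σab = 4003
nΣab − ΣaΣb = 20015 − 19910 = 105
nΣa² − (Σa)² = 33225 − 32761 = 464; nΣb² − (Σb)² = 12590 − 12100 = 490
r = 105 / √(464 × 490) = 105 / 476.8228 ≈ 0.220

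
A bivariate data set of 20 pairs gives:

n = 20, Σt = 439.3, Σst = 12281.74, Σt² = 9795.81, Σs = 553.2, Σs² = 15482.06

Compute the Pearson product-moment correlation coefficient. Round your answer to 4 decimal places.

r = (nΣst − ΣsΣt) / √[(nΣs² − (Σs)²)(nΣt² − (Σt)²)]
Numerator: 20×12281.74 − 553.2×439.3 = 2614.04
Denominator: √[(309641.2 − 306030.24)(195916.2 − 192984.49)] = √[3610.96 × 2931.71] = 3253.6576
r = 2614.04 / 3253.6576 ≈ 0.8034

0.8034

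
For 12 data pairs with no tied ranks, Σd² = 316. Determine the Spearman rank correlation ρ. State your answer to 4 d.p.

-0.1049

ρ = 1 − 6Σd² / [n(n²−1)] = 1 − 6×316 / (12×143)
  = 1 − 1896/1716 = 1 − 1.10490 ≈ -0.1049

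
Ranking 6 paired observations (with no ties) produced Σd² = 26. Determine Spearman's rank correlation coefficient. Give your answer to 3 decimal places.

ρ = 1 − 6Σd² / [n(n²−1)] = 1 − 6×26 / (6×35)
  = 1 − 156/210 = 1 − 0.7429 ≈ 0.257

0.257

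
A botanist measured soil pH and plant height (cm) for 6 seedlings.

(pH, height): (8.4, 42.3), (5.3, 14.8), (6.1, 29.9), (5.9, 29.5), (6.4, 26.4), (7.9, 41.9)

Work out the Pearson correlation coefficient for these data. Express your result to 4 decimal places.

0.9276

n = 6, Σx = 40, Σy = 184.8, Σx² = 274.04, Σy² = 6225.16, Σxy = 1290.17
nΣxy − ΣxΣy = 7741.02 − 7392 = 349.02
nΣx² − (Σx)² = 1644.24 − 1600 = 44.24; nΣy² − (Σy)² = 37350.96 − 34151.04 = 3199.92
r = 349.02 / √(44.24 × 3199.92) = 349.02 / 376.2505 ≈ 0.9276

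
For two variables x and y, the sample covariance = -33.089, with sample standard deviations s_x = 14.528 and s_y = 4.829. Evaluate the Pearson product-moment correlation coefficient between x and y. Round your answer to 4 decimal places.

r = Cov(x,y) / (s_x · s_y) = -33.089 / (14.528 × 4.829)
  = -33.089 / 70.1557 ≈ -0.4717

-0.4717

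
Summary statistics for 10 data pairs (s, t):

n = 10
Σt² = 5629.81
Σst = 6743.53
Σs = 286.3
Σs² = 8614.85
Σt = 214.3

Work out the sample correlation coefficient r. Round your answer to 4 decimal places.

0.9234

r = (nΣst − ΣsΣt) / √[(nΣs² − (Σs)²)(nΣt² − (Σt)²)]
Numerator: 10×6743.53 − 286.3×214.3 = 6081.21
Denominator: √[(86148.5 − 81967.69)(56298.1 − 45924.49)] = √[4180.81 × 10373.61] = 6585.5973
r = 6081.21 / 6585.5973 ≈ 0.9234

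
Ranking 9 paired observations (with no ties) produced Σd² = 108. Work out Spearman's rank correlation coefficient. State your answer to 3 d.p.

0.100

ρ = 1 − 6Σd² / [n(n²−1)] = 1 − 6×108 / (9×80)
  = 1 − 648/720 = 1 − 0.9000 ≈ 0.100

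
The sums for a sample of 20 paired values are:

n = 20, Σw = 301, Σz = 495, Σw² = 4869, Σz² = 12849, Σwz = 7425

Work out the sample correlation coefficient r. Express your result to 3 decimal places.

r = (nΣwz − ΣwΣz) / √[(nΣw² − (Σw)²)(nΣz² − (Σz)²)]
Numerator: 20×7425 − 301×495 = -495
Denominator: √[(97380 − 90601)(256980 − 245025)] = √[6779 × 11955] = 9002.3855
r = -495 / 9002.3855 ≈ -0.055

-0.055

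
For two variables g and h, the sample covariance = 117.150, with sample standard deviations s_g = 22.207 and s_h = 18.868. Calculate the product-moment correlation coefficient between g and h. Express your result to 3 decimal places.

r = Cov(g,h) / (s_g · s_h) = 117.150 / (22.207 × 18.868)
  = 117.150 / 419.0017 ≈ 0.280

0.280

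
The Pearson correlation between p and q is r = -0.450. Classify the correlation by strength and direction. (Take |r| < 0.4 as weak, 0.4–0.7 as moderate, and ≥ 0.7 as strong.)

moderate negative

r = -0.450 < 0 so the relationship is negative.
|r| = 0.450, which falls in the moderate range.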